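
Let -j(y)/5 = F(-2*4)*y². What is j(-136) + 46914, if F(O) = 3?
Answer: -230526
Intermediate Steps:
j(y) = -15*y²
j(-136) + 46914 = -15*(-136)² + 46914 = -15*18496 + 46914 = -277440 + 46914 = -230526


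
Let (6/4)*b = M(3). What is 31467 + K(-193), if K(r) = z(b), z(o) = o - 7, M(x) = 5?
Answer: 94390/3 ≈ 31463.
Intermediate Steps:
b = 10/3 (b = (⅔)*5 = 10/3 ≈ 3.3333)
z(o) = -7 + o
K(r) = -11/3 (K(r) = -7 + 10/3 = -11/3)
31467 + K(-193) = 31467 - 11/3 = 94390/3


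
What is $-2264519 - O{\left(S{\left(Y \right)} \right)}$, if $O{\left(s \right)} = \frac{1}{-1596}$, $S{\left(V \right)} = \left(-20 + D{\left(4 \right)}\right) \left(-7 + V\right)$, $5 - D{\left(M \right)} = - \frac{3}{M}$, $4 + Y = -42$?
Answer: $- \frac{3614172323}{1596} \approx -2.2645 \cdot 10^{6}$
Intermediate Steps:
$Y = -46$ ($Y = -4 - 42 = -46$)
$D{\left(M \right)} = 5 + \frac{3}{M}$ ($D{\left(M \right)} = 5 - - \frac{3}{M} = 5 + \frac{3}{M}$)
$S{\left(V \right)} = \frac{399}{4} - \frac{57 V}{4}$ ($S{\left(V \right)} = \left(-20 + \left(5 + \frac{3}{4}\right)\right) \left(-7 + V\right) = \left(-20 + \frac{23}{4}\right) \left(-7 + V\right) = - \frac{57 \left(-7 + V\right)}{4} = \frac{399}{4} - \frac{57 V}{4}$)
$O{\left(s \right)} = - \frac{1}{1596}$
$-2264519 - O{\left(S{\left(Y \right)} \right)} = -2264519 - - \frac{1}{1596} = -2264519 + \frac{1}{1596} = - \frac{3614172323}{1596}$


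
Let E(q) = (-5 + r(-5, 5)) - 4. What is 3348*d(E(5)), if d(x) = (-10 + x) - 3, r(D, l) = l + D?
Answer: -73656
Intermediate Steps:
r(D, l) = D + l
E(q) = -9 (E(q) = (-5 + (-5 + 5)) - 4 = (-5 + 0) - 4 = -5 - 4 = -9)
d(x) = -13 + x
3348*d(E(5)) = 3348*(-13 - 9) = 3348*(-22) = -73656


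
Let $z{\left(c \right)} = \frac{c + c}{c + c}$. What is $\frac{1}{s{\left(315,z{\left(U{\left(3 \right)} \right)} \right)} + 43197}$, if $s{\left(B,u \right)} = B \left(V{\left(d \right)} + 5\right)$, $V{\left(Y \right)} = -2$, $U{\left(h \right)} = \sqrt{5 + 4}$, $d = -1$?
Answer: $\frac{1}{44142} \approx 2.2654 \cdot 10^{-5}$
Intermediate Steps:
$U{\left(h \right)} = 3$ ($U{\left(h \right)} = \sqrt{9} = 3$)
$z{\left(c \right)} = 1$ ($z{\left(c \right)} = \frac{2 c}{2 c} = 2 c \frac{1}{2 c} = 1$)
$s{\left(B,u \right)} = 3 B$ ($s{\left(B,u \right)} = B \left(-2 + 5\right) = B 3 = 3 B$)
$\frac{1}{s{\left(315,z{\left(U{\left(3 \right)} \right)} \right)} + 43197} = \frac{1}{3 \cdot 315 + 43197} = \frac{1}{945 + 43197} = \frac{1}{44142}$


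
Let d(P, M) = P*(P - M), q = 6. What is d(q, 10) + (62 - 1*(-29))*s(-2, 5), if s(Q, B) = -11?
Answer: -1025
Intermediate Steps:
d(q, 10) + (62 - 1*(-29))*s(-2, 5) = 6*(6 - 1*10) + (62 - 1*(-29))*(-11) = 6*(6 - 10) + (62 + 29)*(-11) = 6*(-4) + 91*(-11) = -24 - 1001 = -1025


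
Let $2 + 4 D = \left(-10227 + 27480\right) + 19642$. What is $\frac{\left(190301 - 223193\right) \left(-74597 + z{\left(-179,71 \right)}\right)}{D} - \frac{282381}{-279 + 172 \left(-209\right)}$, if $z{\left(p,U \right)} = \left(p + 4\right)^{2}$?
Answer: $\frac{209594774276025}{1336522711} \approx 1.5682 \cdot 10^{5}$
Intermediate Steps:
$z{\left(p,U \right)} = \left(4 + p\right)^{2}$
$D = \frac{36893}{4}$ ($D = - \frac{1}{2} + \frac{\left(-10227 + 27480\right) + 19642}{4} = - \frac{1}{2} + \frac{17253 + 19642}{4} = - \frac{1}{2} + \frac{1}{4} \cdot 36895 = - \frac{1}{2} + \frac{36895}{4} = \frac{36893}{4} \approx 9223.3$)
$\frac{\left(190301 - 223193\right) \left(-74597 + z{\left(-179,71 \right)}\right)}{D} - \frac{282381}{-279 + 172 \left(-209\right)} = \frac{\left(190301 - 223193\right) \left(-74597 + \left(4 - 179\right)^{2}\right)}{\frac{36893}{4}} - \frac{282381}{-279 + 172 \left(-209\right)} = - 32892 \left(-74597 + \left(-175\right)^{2}\right) \frac{4}{36893} - \frac{282381}{-279 - 35948} = - 32892 \left(-74597 + 30625\right) \frac{4}{36893} - \frac{282381}{-36227} = \left(-32892\right) \left(-43972\right) \frac{4}{36893} - - \frac{282381}{36227} = 1446327024 \cdot \frac{4}{36893} + \frac{282381}{36227} = \frac{5785308096}{36893} + \frac{282381}{36227} = \frac{209594774276025}{1336522711}$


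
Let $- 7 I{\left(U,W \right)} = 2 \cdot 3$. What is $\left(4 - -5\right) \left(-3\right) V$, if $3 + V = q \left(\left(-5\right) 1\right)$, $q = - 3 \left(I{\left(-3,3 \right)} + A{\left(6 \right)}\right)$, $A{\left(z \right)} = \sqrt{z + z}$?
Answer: $\frac{2997}{7} - 810 \sqrt{3} \approx -974.82$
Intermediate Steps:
$I{\left(U,W \right)} = - \frac{6}{7}$ ($I{\left(U,W \right)} = - \frac{2 \cdot 3}{7} = \left(- \frac{1}{7}\right) 6 = - \frac{6}{7}$)
$A{\left(z \right)} = \sqrt{2} \sqrt{z}$ ($A{\left(z \right)} = \sqrt{2 z} = \sqrt{2} \sqrt{z}$)
$q = \frac{18}{7} - 6 \sqrt{3}$ ($q = - 3 \left(- \frac{6}{7} + \sqrt{2} \sqrt{6}\right) = - 3 \left(- \frac{6}{7} + 2 \sqrt{3}\right) = \frac{18}{7} - 6 \sqrt{3} \approx -7.8209$)
$V = - \frac{111}{7} + 30 \sqrt{3}$ ($V = -3 + \left(\frac{18}{7} - 6 \sqrt{3}\right) \left(\left(-5\right) 1\right) = -3 + \left(\frac{18}{7} - 6 \sqrt{3}\right) \left(-5\right) = -3 - \left(\frac{90}{7} - 30 \sqrt{3}\right) = - \frac{111}{7} + 30 \sqrt{3} \approx 36.104$)
$\left(4 - -5\right) \left(-3\right) V = \left(4 - -5\right) \left(-3\right) \left(- \frac{111}{7} + 30 \sqrt{3}\right) = \left(4 + 5\right) \left(-3\right) \left(- \frac{111}{7} + 30 \sqrt{3}\right) = 9 \left(-3\right) \left(- \frac{111}{7} + 30 \sqrt{3}\right) = - 27 \left(- \frac{111}{7} + 30 \sqrt{3}\right) = \frac{2997}{7} - 810 \sqrt{3}$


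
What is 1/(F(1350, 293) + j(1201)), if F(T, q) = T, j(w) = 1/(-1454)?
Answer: 1454/1962899 ≈ 0.00074074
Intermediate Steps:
j(w) = -1/1454
1/(F(1350, 293) + j(1201)) = 1/(1350 - 1/1454) = 1/(1962899/1454) = 1454/1962899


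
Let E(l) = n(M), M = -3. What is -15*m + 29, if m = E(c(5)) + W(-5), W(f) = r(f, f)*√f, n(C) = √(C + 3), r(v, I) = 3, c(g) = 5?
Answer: 29 - 45*I*√5 ≈ 29.0 - 100.62*I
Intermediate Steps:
n(C) = √(3 + C)
E(l) = 0 (E(l) = √(3 - 3) = √0 = 0)
W(f) = 3*√f
m = 3*I*√5 (m = 0 + 3*√(-5) = 0 + 3*(I*√5) = 0 + 3*I*√5 = 3*I*√5 ≈ 6.7082*I)
-15*m + 29 = -45*I*√5 + 29 = 29 - 45*I*√5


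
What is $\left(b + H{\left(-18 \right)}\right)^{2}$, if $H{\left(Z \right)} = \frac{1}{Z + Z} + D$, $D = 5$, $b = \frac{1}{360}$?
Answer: $\frac{39601}{1600} \approx 24.751$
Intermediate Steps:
$b = \frac{1}{360} \approx 0.0027778$
$H{\left(Z \right)} = 5 + \frac{1}{2 Z}$ ($H{\left(Z \right)} = \frac{1}{Z + Z} + 5 = \frac{1}{2 Z} + 5 = 5 + \frac{1}{2 Z}$)
$\left(b + H{\left(-18 \right)}\right)^{2} = \left(\frac{1}{360} + \left(5 + \frac{1}{2 \left(-18\right)}\right)\right)^{2} = \left(\frac{1}{360} + \left(5 + \frac{1}{2} \left(- \frac{1}{18}\right)\right)\right)^{2} = \left(\frac{1}{360} + \left(5 - \frac{1}{36}\right)\right)^{2} = \left(\frac{1}{360} + \frac{179}{36}\right)^{2} = \left(\frac{199}{40}\right)^{2} = \frac{39601}{1600}$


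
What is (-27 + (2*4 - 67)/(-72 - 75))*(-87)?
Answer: 113390/49 ≈ 2314.1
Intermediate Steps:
(-27 + (2*4 - 67)/(-72 - 75))*(-87) = (-27 + (8 - 67)/(-147))*(-87) = (-27 - 59*(-1/147))*(-87) = (-27 + 59/147)*(-87) = -3910/147*(-87) = 113390/49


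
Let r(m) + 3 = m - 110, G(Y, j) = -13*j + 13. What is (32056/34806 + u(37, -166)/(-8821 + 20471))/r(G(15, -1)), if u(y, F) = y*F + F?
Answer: -38474038/8819405325 ≈ -0.0043624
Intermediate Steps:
G(Y, j) = 13 - 13*j
r(m) = -113 + m (r(m) = -3 + (m - 110) = -3 + (-110 + m) = -113 + m)
u(y, F) = F + F*y (u(y, F) = F*y + F = F + F*y)
(32056/34806 + u(37, -166)/(-8821 + 20471))/r(G(15, -1)) = (32056/34806 + (-166*(1 + 37))/(-8821 + 20471))/(-113 + (13 - 13*(-1))) = (32056*(1/34806) - 166*38/11650)/(-113 + (13 + 13)) = (16028/17403 - 6308*1/11650)/(-113 + 26) = (16028/17403 - 3154/5825)/(-87) = (38474038/101372475)*(-1/87) = -38474038/8819405325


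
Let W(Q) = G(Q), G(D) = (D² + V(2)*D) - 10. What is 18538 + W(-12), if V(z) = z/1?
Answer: 18648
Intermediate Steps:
V(z) = z (V(z) = z*1 = z)
G(D) = -10 + D² + 2*D (G(D) = (D² + 2*D) - 10 = -10 + D² + 2*D)
W(Q) = -10 + Q² + 2*Q
18538 + W(-12) = 18538 + (-10 + (-12)² + 2*(-12)) = 18538 + (-10 + 144 - 24) = 18538 + 110 = 18648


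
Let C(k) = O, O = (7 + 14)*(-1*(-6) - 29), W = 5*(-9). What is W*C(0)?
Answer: 21735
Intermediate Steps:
W = -45
O = -483 (O = 21*(6 - 29) = 21*(-23) = -483)
C(k) = -483
W*C(0) = -45*(-483) = 21735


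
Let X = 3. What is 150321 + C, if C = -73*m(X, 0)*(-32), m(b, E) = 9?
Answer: 171345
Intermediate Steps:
C = 21024 (C = -73*9*(-32) = -657*(-32) = 21024)
150321 + C = 150321 + 21024 = 171345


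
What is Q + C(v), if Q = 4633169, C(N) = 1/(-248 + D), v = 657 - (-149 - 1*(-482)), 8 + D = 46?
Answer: 972965489/210 ≈ 4.6332e+6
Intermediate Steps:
D = 38 (D = -8 + 46 = 38)
v = 324 (v = 657 - (-149 + 482) = 657 - 1*333 = 657 - 333 = 324)
C(N) = -1/210 (C(N) = 1/(-248 + 38) = 1/(-210) = -1/210)
Q + C(v) = 4633169 - 1/210 = 972965489/210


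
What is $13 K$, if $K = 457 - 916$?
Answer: $-5967$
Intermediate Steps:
$K = -459$
$13 K = 13 \left(-459\right) = -5967$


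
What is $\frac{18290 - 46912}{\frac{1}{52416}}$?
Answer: $-1500250752$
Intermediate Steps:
$\frac{18290 - 46912}{\frac{1}{52416}} = \left(18290 - 46912\right) \frac{1}{\frac{1}{52416}} = \left(-28622\right) 52416 = -1500250752$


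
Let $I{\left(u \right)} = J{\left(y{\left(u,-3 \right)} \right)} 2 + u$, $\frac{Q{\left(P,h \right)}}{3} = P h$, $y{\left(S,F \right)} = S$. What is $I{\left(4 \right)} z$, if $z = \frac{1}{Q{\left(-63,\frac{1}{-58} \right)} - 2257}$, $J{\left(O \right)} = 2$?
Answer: $- \frac{464}{130717} \approx -0.0035497$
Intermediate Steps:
$Q{\left(P,h \right)} = 3 P h$
$I{\left(u \right)} = 4 + u$ ($I{\left(u \right)} = 2 \cdot 2 + u = 4 + u$)
$z = - \frac{58}{130717}$ ($z = \frac{1}{3 \left(-63\right) \frac{1}{-58} - 2257} = \frac{1}{3 \left(-63\right) \left(- \frac{1}{58}\right) - 2257} = \frac{1}{\frac{189}{58} - 2257} = \frac{1}{- \frac{130717}{58}} = - \frac{58}{130717} \approx -0.00044371$)
$I{\left(4 \right)} z = \left(4 + 4\right) \left(- \frac{58}{130717}\right) = 8 \left(- \frac{58}{130717}\right) = - \frac{464}{130717}$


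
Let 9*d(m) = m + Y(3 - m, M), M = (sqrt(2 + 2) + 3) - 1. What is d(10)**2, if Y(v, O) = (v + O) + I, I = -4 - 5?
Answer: 4/81 ≈ 0.049383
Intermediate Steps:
I = -9
M = 4 (M = (sqrt(4) + 3) - 1 = (2 + 3) - 1 = 5 - 1 = 4)
Y(v, O) = -9 + O + v (Y(v, O) = (v + O) - 9 = (O + v) - 9 = -9 + O + v)
d(m) = -2/9 (d(m) = (m + (-9 + 4 + (3 - m)))/9 = (m + (-2 - m))/9 = (1/9)*(-2) = -2/9)
d(10)**2 = (-2/9)**2 = 4/81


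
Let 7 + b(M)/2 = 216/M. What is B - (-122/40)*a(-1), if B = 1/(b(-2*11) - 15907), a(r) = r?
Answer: -10696387/3506940 ≈ -3.0501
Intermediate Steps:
b(M) = -14 + 432/M (b(M) = -14 + 2*(216/M) = -14 + 432/M)
B = -11/175347 (B = 1/((-14 + 432/((-2*11))) - 15907) = 1/((-14 + 432/(-22)) - 15907) = 1/((-14 + 432*(-1/22)) - 15907) = 1/((-14 - 216/11) - 15907) = 1/(-370/11 - 15907) = 1/(-175347/11) = -11/175347 ≈ -6.2733e-5)
B - (-122/40)*a(-1) = -11/175347 - (-122/40)*(-1) = -11/175347 - (-122*1/40)*(-1) = -11/175347 - (-61)*(-1)/20 = -11/175347 - 1*61/20 = -11/175347 - 61/20 = -10696387/3506940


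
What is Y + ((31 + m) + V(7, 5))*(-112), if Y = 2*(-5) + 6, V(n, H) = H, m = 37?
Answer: -8180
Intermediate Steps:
Y = -4 (Y = -10 + 6 = -4)
Y + ((31 + m) + V(7, 5))*(-112) = -4 + ((31 + 37) + 5)*(-112) = -4 + (68 + 5)*(-112) = -4 + 73*(-112) = -4 - 8176 = -8180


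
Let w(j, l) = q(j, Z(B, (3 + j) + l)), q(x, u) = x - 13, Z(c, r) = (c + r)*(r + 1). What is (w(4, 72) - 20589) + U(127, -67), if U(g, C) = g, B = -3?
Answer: -20471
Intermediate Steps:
Z(c, r) = (1 + r)*(c + r) (Z(c, r) = (c + r)*(1 + r) = (1 + r)*(c + r))
q(x, u) = -13 + x
w(j, l) = -13 + j
(w(4, 72) - 20589) + U(127, -67) = ((-13 + 4) - 20589) + 127 = (-9 - 20589) + 127 = -20598 + 127 = -20471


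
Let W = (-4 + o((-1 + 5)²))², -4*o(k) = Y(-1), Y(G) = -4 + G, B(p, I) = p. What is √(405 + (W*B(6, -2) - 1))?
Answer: √7190/4 ≈ 21.198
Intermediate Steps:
o(k) = 5/4 (o(k) = -(-4 - 1)/4 = -¼*(-5) = 5/4)
W = 121/16 (W = (-4 + 5/4)² = (-11/4)² = 121/16 ≈ 7.5625)
√(405 + (W*B(6, -2) - 1)) = √(405 + ((121/16)*6 - 1)) = √(405 + (363/8 - 1)) = √(405 + 355/8) = √(3595/8) = √7190/4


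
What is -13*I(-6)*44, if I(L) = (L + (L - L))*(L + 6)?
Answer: 0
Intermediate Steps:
I(L) = L*(6 + L) (I(L) = (L + 0)*(6 + L) = L*(6 + L))
-13*I(-6)*44 = -(-78)*(6 - 6)*44 = -(-78)*0*44 = -13*0*44 = 0*44 = 0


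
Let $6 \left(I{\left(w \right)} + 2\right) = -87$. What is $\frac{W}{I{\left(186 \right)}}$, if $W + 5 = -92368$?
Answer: $\frac{61582}{11} \approx 5598.4$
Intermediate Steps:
$W = -92373$ ($W = -5 - 92368 = -92373$)
$I{\left(w \right)} = - \frac{33}{2}$ ($I{\left(w \right)} = -2 + \frac{1}{6} \left(-87\right) = -2 - \frac{29}{2} = - \frac{33}{2}$)
$\frac{W}{I{\left(186 \right)}} = - \frac{92373}{- \frac{33}{2}} = \left(-92373\right) \left(- \frac{2}{33}\right) = \frac{61582}{11}$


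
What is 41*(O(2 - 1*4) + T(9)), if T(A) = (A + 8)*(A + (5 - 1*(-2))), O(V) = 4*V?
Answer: 10824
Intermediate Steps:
T(A) = (7 + A)*(8 + A) (T(A) = (8 + A)*(A + (5 + 2)) = (8 + A)*(A + 7) = (8 + A)*(7 + A) = (7 + A)*(8 + A))
41*(O(2 - 1*4) + T(9)) = 41*(4*(2 - 1*4) + (56 + 9**2 + 15*9)) = 41*(4*(2 - 4) + (56 + 81 + 135)) = 41*(4*(-2) + 272) = 41*(-8 + 272) = 41*264 = 10824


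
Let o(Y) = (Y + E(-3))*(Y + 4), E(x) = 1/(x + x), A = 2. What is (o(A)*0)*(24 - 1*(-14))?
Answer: 0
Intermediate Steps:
E(x) = 1/(2*x)
o(Y) = (4 + Y)*(-1/6 + Y) (o(Y) = (Y + (1/2)/(-3))*(Y + 4) = (Y + (1/2)*(-1/3))*(4 + Y) = (Y - 1/6)*(4 + Y) = (-1/6 + Y)*(4 + Y) = (4 + Y)*(-1/6 + Y))
(o(A)*0)*(24 - 1*(-14)) = ((-2/3 + 2**2 + (23/6)*2)*0)*(24 - 1*(-14)) = ((-2/3 + 4 + 23/3)*0)*(24 + 14) = (11*0)*38 = 0*38 = 0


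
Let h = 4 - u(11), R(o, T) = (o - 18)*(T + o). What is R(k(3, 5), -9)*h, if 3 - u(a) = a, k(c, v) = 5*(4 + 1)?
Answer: 1344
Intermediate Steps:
k(c, v) = 25 (k(c, v) = 5*5 = 25)
u(a) = 3 - a
R(o, T) = (-18 + o)*(T + o)
h = 12 (h = 4 - (3 - 1*11) = 4 - (3 - 11) = 4 - 1*(-8) = 4 + 8 = 12)
R(k(3, 5), -9)*h = (25² - 18*(-9) - 18*25 - 9*25)*12 = (625 + 162 - 450 - 225)*12 = 112*12 = 1344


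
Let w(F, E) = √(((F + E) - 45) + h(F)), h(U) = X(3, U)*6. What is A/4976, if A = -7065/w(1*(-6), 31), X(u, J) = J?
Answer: 7065*I*√14/139328 ≈ 0.18973*I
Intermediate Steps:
h(U) = 6*U (h(U) = U*6 = 6*U)
w(F, E) = √(-45 + E + 7*F) (w(F, E) = √(((F + E) - 45) + 6*F) = √(((E + F) - 45) + 6*F) = √((-45 + E + F) + 6*F) = √(-45 + E + 7*F))
A = 7065*I*√14/28 (A = -7065/√(-45 + 31 + 7*(1*(-6))) = -7065/√(-45 + 31 + 7*(-6)) = -7065/√(-45 + 31 - 42) = -7065*(-I*√14/28) = -(-7065)*I*√14/28 = 7065*I*√14/28 ≈ 944.1*I)
A/4976 = (7065*I*√14/28)/4976 = (7065*I*√14/28)*(1/4976) = 7065*I*√14/139328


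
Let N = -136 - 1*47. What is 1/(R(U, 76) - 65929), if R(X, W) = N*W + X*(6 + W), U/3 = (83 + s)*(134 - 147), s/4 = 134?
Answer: -1/2059399 ≈ -4.8558e-7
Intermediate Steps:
s = 536 (s = 4*134 = 536)
U = -24141 (U = 3*((83 + 536)*(134 - 147)) = 3*(619*(-13)) = 3*(-8047) = -24141)
N = -183 (N = -136 - 47 = -183)
R(X, W) = -183*W + X*(6 + W)
1/(R(U, 76) - 65929) = 1/((-183*76 + 6*(-24141) + 76*(-24141)) - 65929) = 1/((-13908 - 144846 - 1834716) - 65929) = 1/(-1993470 - 65929) = 1/(-2059399) = -1/2059399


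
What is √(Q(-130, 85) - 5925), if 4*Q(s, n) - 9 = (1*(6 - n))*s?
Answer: I*√13421/2 ≈ 57.924*I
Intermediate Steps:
Q(s, n) = 9/4 + s*(6 - n)/4 (Q(s, n) = 9/4 + ((1*(6 - n))*s)/4 = 9/4 + ((6 - n)*s)/4 = 9/4 + (s*(6 - n))/4 = 9/4 + s*(6 - n)/4)
√(Q(-130, 85) - 5925) = √((9/4 + (3/2)*(-130) - ¼*85*(-130)) - 5925) = √((9/4 - 195 + 5525/2) - 5925) = √(10279/4 - 5925) = √(-13421/4) = I*√13421/2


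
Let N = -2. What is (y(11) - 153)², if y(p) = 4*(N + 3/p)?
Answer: 3094081/121 ≈ 25571.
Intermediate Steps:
y(p) = -8 + 12/p (y(p) = 4*(-2 + 3/p) = -8 + 12/p)
(y(11) - 153)² = ((-8 + 12/11) - 153)² = (-76/11 - 153)² = (-1759/11)² = 3094081/121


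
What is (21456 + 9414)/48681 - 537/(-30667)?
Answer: 108092443/165877803 ≈ 0.65164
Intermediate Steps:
(21456 + 9414)/48681 - 537/(-30667) = 30870*(1/48681) - 537*(-1/30667) = 3430/5409 + 537/30667 = 108092443/165877803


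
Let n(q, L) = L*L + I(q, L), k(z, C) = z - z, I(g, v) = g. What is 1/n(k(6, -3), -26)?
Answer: 1/676 ≈ 0.0014793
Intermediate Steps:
k(z, C) = 0
n(q, L) = q + L**2 (n(q, L) = L*L + q = L**2 + q = q + L**2)
1/n(k(6, -3), -26) = 1/(0 + (-26)**2) = 1/(0 + 676) = 1/676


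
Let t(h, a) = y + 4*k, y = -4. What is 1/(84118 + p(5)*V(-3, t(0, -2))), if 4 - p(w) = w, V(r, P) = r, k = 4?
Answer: 1/84121 ≈ 1.1888e-5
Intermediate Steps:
t(h, a) = 12 (t(h, a) = -4 + 4*4 = -4 + 16 = 12)
p(w) = 4 - w
1/(84118 + p(5)*V(-3, t(0, -2))) = 1/(84118 + (4 - 1*5)*(-3)) = 1/(84118 + (4 - 5)*(-3)) = 1/(84118 - 1*(-3)) = 1/(84118 + 3) = 1/84121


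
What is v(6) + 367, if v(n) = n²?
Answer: 403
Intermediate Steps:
v(6) + 367 = 6² + 367 = 36 + 367 = 403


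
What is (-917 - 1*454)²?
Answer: 1879641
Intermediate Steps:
(-917 - 1*454)² = (-917 - 454)² = (-1371)² = 1879641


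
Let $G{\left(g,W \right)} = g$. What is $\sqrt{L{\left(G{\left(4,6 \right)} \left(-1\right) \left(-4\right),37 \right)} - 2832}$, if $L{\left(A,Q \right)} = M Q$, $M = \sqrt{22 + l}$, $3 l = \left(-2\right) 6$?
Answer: $\sqrt{-2832 + 111 \sqrt{2}} \approx 51.721 i$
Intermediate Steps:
$l = -4$ ($l = \frac{\left(-2\right) 6}{3} = \frac{1}{3} \left(-12\right) = -4$)
$M = 3 \sqrt{2}$ ($M = \sqrt{22 - 4} = \sqrt{18} = 3 \sqrt{2} \approx 4.2426$)
$L{\left(A,Q \right)} = 3 Q \sqrt{2}$ ($L{\left(A,Q \right)} = 3 \sqrt{2} Q = 3 Q \sqrt{2}$)
$\sqrt{L{\left(G{\left(4,6 \right)} \left(-1\right) \left(-4\right),37 \right)} - 2832} = \sqrt{3 \cdot 37 \sqrt{2} - 2832} = \sqrt{111 \sqrt{2} - 2832} = \sqrt{-2832 + 111 \sqrt{2}}$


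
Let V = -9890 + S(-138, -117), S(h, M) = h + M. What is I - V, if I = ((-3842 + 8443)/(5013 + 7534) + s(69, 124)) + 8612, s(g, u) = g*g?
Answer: 295084947/12547 ≈ 23518.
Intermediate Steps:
s(g, u) = g²
S(h, M) = M + h
V = -10145 (V = -9890 + (-117 - 138) = -9890 - 255 = -10145)
I = 167795632/12547 (I = ((-3842 + 8443)/(5013 + 7534) + 69²) + 8612 = (4601/12547 + 4761) + 8612 = 59740868/12547 + 8612 = 167795632/12547 ≈ 13373.)
I - V = 167795632/12547 - 1*(-10145) = 167795632/12547 + 10145 = 295084947/12547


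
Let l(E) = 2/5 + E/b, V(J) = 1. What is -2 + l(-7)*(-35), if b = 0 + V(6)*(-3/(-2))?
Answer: 442/3 ≈ 147.33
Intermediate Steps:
b = 3/2 (b = 0 + 1*(-3/(-2)) = 0 + 1*(-3*(-1/2)) = 0 + 1*(3/2) = 0 + 3/2 = 3/2 ≈ 1.5000)
l(E) = 2/5 + 2*E/3 (l(E) = 2/5 + E/(3/2) = 2*(1/5) + E*(2/3) = 2/5 + 2*E/3)
-2 + l(-7)*(-35) = -2 + (2/5 + (2/3)*(-7))*(-35) = -2 + (2/5 - 14/3)*(-35) = -2 - 64/15*(-35) = -2 + 448/3 = 442/3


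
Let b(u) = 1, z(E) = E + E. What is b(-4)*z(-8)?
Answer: -16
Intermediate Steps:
z(E) = 2*E
b(-4)*z(-8) = 1*(2*(-8)) = 1*(-16) = -16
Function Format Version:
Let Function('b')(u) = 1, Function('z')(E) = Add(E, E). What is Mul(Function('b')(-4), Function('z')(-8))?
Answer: -16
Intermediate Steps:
Function('z')(E) = Mul(2, E)
Mul(Function('b')(-4), Function('z')(-8)) = Mul(1, Mul(2, -8)) = Mul(1, -16) = -16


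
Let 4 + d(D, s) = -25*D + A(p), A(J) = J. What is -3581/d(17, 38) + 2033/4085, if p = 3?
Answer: 815497/91590 ≈ 8.9038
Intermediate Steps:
d(D, s) = -1 - 25*D (d(D, s) = -4 + (-25*D + 3) = -4 + (3 - 25*D) = -1 - 25*D)
-3581/d(17, 38) + 2033/4085 = -3581/(-1 - 25*17) + 2033/4085 = -3581/(-1 - 425) + 2033*(1/4085) = -3581/(-426) + 107/215 = -3581*(-1/426) + 107/215 = 3581/426 + 107/215 = 815497/91590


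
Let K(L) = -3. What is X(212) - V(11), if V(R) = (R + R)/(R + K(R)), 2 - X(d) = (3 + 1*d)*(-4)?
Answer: 3437/4 ≈ 859.25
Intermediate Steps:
X(d) = 14 + 4*d (X(d) = 2 - (3 + 1*d)*(-4) = 2 - (3 + d)*(-4) = 2 - (-12 - 4*d) = 2 + (12 + 4*d) = 14 + 4*d)
V(R) = 2*R/(-3 + R) (V(R) = (R + R)/(R - 3) = (2*R)/(-3 + R) = 2*R/(-3 + R))
X(212) - V(11) = (14 + 4*212) - 2*11/(-3 + 11) = (14 + 848) - 2*11/8 = 862 - 2*11/8 = 862 - 1*11/4 = 862 - 11/4 = 3437/4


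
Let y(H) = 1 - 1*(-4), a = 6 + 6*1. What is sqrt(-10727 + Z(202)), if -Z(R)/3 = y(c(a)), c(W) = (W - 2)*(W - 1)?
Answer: I*sqrt(10742) ≈ 103.64*I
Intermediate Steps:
a = 12 (a = 6 + 6 = 12)
c(W) = (-1 + W)*(-2 + W) (c(W) = (-2 + W)*(-1 + W) = (-1 + W)*(-2 + W))
y(H) = 5 (y(H) = 1 + 4 = 5)
Z(R) = -15 (Z(R) = -3*5 = -15)
sqrt(-10727 + Z(202)) = sqrt(-10727 - 15) = sqrt(-10742) = I*sqrt(10742)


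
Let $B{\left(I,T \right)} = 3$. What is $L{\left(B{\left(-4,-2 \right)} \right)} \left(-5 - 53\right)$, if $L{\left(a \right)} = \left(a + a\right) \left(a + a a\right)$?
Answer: $-4176$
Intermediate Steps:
$L{\left(a \right)} = 2 a \left(a + a^{2}\right)$
$L{\left(B{\left(-4,-2 \right)} \right)} \left(-5 - 53\right) = 2 \cdot 3^{2} \left(1 + 3\right) \left(-5 - 53\right) = 2 \cdot 9 \cdot 4 \left(-58\right) = 72 \left(-58\right) = -4176$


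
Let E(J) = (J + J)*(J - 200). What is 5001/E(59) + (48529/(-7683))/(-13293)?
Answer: -13075520503/43570279998 ≈ -0.30010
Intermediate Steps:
E(J) = 2*J*(-200 + J) (E(J) = (2*J)*(-200 + J) = 2*J*(-200 + J))
5001/E(59) + (48529/(-7683))/(-13293) = 5001/((2*59*(-200 + 59))) + (48529/(-7683))/(-13293) = 5001/((2*59*(-141))) + (48529*(-1/7683))*(-1/13293) = 5001/(-16638) - 3733/591*(-1/13293) = 5001*(-1/16638) + 3733/7856163 = -1667/5546 + 3733/7856163 = -13075520503/43570279998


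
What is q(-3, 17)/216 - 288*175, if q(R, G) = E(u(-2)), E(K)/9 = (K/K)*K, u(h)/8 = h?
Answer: -151202/3 ≈ -50401.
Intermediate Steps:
u(h) = 8*h
E(K) = 9*K (E(K) = 9*((K/K)*K) = 9*(1*K) = 9*K)
q(R, G) = -144 (q(R, G) = 9*(8*(-2)) = 9*(-16) = -144)
q(-3, 17)/216 - 288*175 = -144/216 - 288*175 = -144*1/216 - 50400 = -2/3 - 50400 = -151202/3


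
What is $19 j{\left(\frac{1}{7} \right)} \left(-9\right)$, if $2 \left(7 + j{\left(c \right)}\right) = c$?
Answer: $\frac{16587}{14} \approx 1184.8$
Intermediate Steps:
$j{\left(c \right)} = -7 + \frac{c}{2}$
$19 j{\left(\frac{1}{7} \right)} \left(-9\right) = 19 \left(-7 + \frac{1}{2 \cdot 7}\right) \left(-9\right) = 19 \left(-7 + \frac{1}{2} \cdot \frac{1}{7}\right) \left(-9\right) = 19 \left(-7 + \frac{1}{14}\right) \left(-9\right) = 19 \left(- \frac{97}{14}\right) \left(-9\right) = \left(- \frac{1843}{14}\right) \left(-9\right) = \frac{16587}{14}$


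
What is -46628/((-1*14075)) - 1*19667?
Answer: -276766397/14075 ≈ -19664.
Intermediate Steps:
-46628/((-1*14075)) - 1*19667 = -46628/(-14075) - 19667 = -46628*(-1/14075) - 19667 = 46628/14075 - 19667 = -276766397/14075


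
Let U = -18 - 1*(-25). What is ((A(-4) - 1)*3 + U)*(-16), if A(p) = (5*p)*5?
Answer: 4736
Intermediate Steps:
A(p) = 25*p
U = 7 (U = -18 + 25 = 7)
((A(-4) - 1)*3 + U)*(-16) = ((25*(-4) - 1)*3 + 7)*(-16) = ((-100 - 1)*3 + 7)*(-16) = (-101*3 + 7)*(-16) = (-303 + 7)*(-16) = -296*(-16) = 4736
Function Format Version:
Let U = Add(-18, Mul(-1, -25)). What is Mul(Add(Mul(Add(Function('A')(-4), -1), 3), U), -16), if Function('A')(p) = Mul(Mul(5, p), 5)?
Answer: 4736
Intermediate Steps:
Function('A')(p) = Mul(25, p)
U = 7 (U = Add(-18, 25) = 7)
Mul(Add(Mul(Add(Function('A')(-4), -1), 3), U), -16) = Mul(Add(Mul(Add(Mul(25, -4), -1), 3), 7), -16) = Mul(Add(Mul(Add(-100, -1), 3), 7), -16) = Mul(Add(Mul(-101, 3), 7), -16) = Mul(Add(-303, 7), -16) = Mul(-296, -16) = 4736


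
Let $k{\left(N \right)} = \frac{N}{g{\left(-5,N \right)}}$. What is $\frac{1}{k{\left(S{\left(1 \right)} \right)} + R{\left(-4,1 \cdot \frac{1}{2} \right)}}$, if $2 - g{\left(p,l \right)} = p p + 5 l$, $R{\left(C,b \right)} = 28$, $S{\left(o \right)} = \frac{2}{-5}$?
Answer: $\frac{105}{2942} \approx 0.03569$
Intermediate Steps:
$S{\left(o \right)} = - \frac{2}{5}$ ($S{\left(o \right)} = 2 \left(- \frac{1}{5}\right) = - \frac{2}{5}$)
$g{\left(p,l \right)} = 2 - p^{2} - 5 l$ ($g{\left(p,l \right)} = 2 - \left(p p + 5 l\right) = 2 - \left(p^{2} + 5 l\right) = 2 - p^{2} - 5 l$)
$k{\left(N \right)} = \frac{N}{-23 - 5 N}$ ($k{\left(N \right)} = \frac{N}{2 - \left(-5\right)^{2} - 5 N} = \frac{N}{2 - 25 - 5 N} = \frac{N}{-23 - 5 N}$)
$\frac{1}{k{\left(S{\left(1 \right)} \right)} + R{\left(-4,1 \cdot \frac{1}{2} \right)}} = \frac{1}{\left(-1\right) \left(- \frac{2}{5}\right) \frac{1}{23 + 5 \left(- \frac{2}{5}\right)} + 28} = \frac{1}{\left(-1\right) \left(- \frac{2}{5}\right) \frac{1}{23 - 2} + 28} = \frac{1}{\left(-1\right) \left(- \frac{2}{5}\right) \frac{1}{21} + 28} = \frac{1}{\frac{2}{105} + 28} = \frac{1}{\frac{2942}{105}} = \frac{105}{2942}$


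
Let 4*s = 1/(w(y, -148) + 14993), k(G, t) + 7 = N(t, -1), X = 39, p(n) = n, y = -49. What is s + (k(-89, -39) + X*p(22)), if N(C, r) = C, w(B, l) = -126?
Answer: 48288017/59468 ≈ 812.00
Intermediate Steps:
k(G, t) = -7 + t
s = 1/59468 (s = 1/(4*(-126 + 14993)) = (1/4)/14867 = (1/4)*(1/14867) = 1/59468 ≈ 1.6816e-5)
s + (k(-89, -39) + X*p(22)) = 1/59468 + ((-7 - 39) + 39*22) = 1/59468 + (-46 + 858) = 1/59468 + 812 = 48288017/59468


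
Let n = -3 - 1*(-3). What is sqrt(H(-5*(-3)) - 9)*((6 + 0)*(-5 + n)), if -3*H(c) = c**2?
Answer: -60*I*sqrt(21) ≈ -274.95*I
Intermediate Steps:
H(c) = -c**2/3
n = 0 (n = -3 + 3 = 0)
sqrt(H(-5*(-3)) - 9)*((6 + 0)*(-5 + n)) = sqrt(-(-5*(-3))**2/3 - 9)*((6 + 0)*(-5 + 0)) = sqrt(-1/3*15**2 - 9)*(6*(-5)) = sqrt(-1/3*225 - 9)*(-30) = sqrt(-75 - 9)*(-30) = sqrt(-84)*(-30) = (2*I*sqrt(21))*(-30) = -60*I*sqrt(21)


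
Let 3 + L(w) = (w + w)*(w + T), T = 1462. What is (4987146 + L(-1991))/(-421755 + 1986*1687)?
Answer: 7093621/2928627 ≈ 2.4222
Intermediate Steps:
L(w) = -3 + 2*w*(1462 + w) (L(w) = -3 + (w + w)*(w + 1462) = -3 + (2*w)*(1462 + w) = -3 + 2*w*(1462 + w))
(4987146 + L(-1991))/(-421755 + 1986*1687) = (4987146 + (-3 + 2*(-1991)² + 2924*(-1991)))/(-421755 + 1986*1687) = (4987146 + (-3 + 2*3964081 - 5821684))/(-421755 + 3350382) = (4987146 + (-3 + 7928162 - 5821684))/2928627 = (4987146 + 2106475)*(1/2928627) = 7093621*(1/2928627) = 7093621/2928627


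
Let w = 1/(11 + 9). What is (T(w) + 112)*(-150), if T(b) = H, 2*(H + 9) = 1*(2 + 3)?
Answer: -15825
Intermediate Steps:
w = 1/20 ≈ 0.050000
H = -13/2 (H = -9 + (1*(2 + 3))/2 = -9 + (1*5)/2 = -9 + (½)*5 = -9 + 5/2 = -13/2 ≈ -6.5000)
T(b) = -13/2
(T(w) + 112)*(-150) = (-13/2 + 112)*(-150) = (211/2)*(-150) = -15825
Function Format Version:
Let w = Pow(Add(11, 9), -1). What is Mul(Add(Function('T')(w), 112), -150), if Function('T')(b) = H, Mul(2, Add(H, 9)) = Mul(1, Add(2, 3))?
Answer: -15825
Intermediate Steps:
w = Rational(1, 20) (w = Pow(20, -1) = Rational(1, 20) ≈ 0.050000)
H = Rational(-13, 2) (H = Add(-9, Mul(Rational(1, 2), Mul(1, Add(2, 3)))) = Add(-9, Mul(Rational(1, 2), Mul(1, 5))) = Add(-9, Mul(Rational(1, 2), 5)) = Add(-9, Rational(5, 2)) = Rational(-13, 2) ≈ -6.5000)
Function('T')(b) = Rational(-13, 2)
Mul(Add(Function('T')(w), 112), -150) = Mul(Add(Rational(-13, 2), 112), -150) = Mul(Rational(211, 2), -150) = -15825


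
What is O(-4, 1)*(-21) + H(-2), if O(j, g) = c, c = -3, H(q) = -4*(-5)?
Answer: 83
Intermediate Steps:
H(q) = 20
O(j, g) = -3
O(-4, 1)*(-21) + H(-2) = -3*(-21) + 20 = 63 + 20 = 83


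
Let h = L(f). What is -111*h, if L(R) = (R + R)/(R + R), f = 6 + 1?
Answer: -111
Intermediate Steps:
f = 7
L(R) = 1 (L(R) = (2*R)/((2*R)) = (2*R)*(1/(2*R)) = 1)
h = 1
-111*h = -111*1 = -111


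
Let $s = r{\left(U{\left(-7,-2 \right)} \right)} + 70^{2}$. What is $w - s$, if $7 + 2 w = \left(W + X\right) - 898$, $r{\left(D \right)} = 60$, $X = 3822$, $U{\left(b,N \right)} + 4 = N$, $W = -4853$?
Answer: $-5928$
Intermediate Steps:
$U{\left(b,N \right)} = -4 + N$
$s = 4960$ ($s = 60 + 70^{2} = 60 + 4900 = 4960$)
$w = -968$ ($w = - \frac{7}{2} + \frac{\left(-4853 + 3822\right) - 898}{2} = - \frac{7}{2} + \frac{-1031 - 898}{2} = - \frac{7}{2} + \frac{1}{2} \left(-1929\right) = - \frac{7}{2} - \frac{1929}{2} = -968$)
$w - s = -968 - 4960 = -5928$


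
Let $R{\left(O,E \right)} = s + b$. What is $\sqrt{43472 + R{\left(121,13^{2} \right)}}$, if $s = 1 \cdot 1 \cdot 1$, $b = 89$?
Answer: $\sqrt{43562} \approx 208.72$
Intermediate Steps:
$s = 1$ ($s = 1 \cdot 1 = 1$)
$R{\left(O,E \right)} = 90$ ($R{\left(O,E \right)} = 1 + 89 = 90$)
$\sqrt{43472 + R{\left(121,13^{2} \right)}} = \sqrt{43472 + 90} = \sqrt{43562}$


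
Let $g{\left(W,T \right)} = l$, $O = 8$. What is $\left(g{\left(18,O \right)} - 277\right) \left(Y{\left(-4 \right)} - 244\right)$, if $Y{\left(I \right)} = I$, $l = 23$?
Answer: $62992$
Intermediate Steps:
$g{\left(W,T \right)} = 23$
$\left(g{\left(18,O \right)} - 277\right) \left(Y{\left(-4 \right)} - 244\right) = \left(23 - 277\right) \left(-4 - 244\right) = \left(-254\right) \left(-248\right) = 62992$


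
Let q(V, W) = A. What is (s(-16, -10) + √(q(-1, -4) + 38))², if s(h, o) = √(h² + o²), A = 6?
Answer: 400 + 8*√979 ≈ 650.31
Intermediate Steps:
q(V, W) = 6
(s(-16, -10) + √(q(-1, -4) + 38))² = (√((-16)² + (-10)²) + √(6 + 38))² = (√(256 + 100) + √44)² = (√356 + 2*√11)² = (2*√89 + 2*√11)² = (2*√11 + 2*√89)²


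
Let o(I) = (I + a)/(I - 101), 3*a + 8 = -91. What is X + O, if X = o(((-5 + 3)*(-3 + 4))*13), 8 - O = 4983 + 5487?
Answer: -1328615/127 ≈ -10462.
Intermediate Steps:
a = -33 (a = -8/3 + (⅓)*(-91) = -8/3 - 91/3 = -33)
O = -10462 (O = 8 - (4983 + 5487) = 8 - 1*10470 = 8 - 10470 = -10462)
o(I) = (-33 + I)/(-101 + I) (o(I) = (I - 33)/(I - 101) = (-33 + I)/(-101 + I))
X = 59/127 (X = (-33 + ((-5 + 3)*(-3 + 4))*13)/(-101 + ((-5 + 3)*(-3 + 4))*13) = (-33 - 2*1*13)/(-101 - 2*1*13) = (-33 - 2*13)/(-101 - 2*13) = (-33 - 26)/(-101 - 26) = -59/(-127) = -1/127*(-59) = 59/127 ≈ 0.46457)
X + O = 59/127 - 10462 = -1328615/127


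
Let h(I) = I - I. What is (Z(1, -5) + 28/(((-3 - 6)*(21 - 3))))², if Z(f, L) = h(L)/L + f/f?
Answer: 4489/6561 ≈ 0.68419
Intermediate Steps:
h(I) = 0
Z(f, L) = 1 (Z(f, L) = 0/L + f/f = 0 + 1 = 1)
(Z(1, -5) + 28/(((-3 - 6)*(21 - 3))))² = (1 + 28/(((-3 - 6)*(21 - 3))))² = (1 + 28/((-9*18)))² = (1 + 28/(-162))² = (1 + 28*(-1/162))² = (1 - 14/81)² = (67/81)² = 4489/6561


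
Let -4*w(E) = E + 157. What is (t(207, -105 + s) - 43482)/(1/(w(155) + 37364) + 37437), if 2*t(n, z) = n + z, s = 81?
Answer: -1617858183/1395875983 ≈ -1.1590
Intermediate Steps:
w(E) = -157/4 - E/4 (w(E) = -(E + 157)/4 = -(157 + E)/4 = -157/4 - E/4)
t(n, z) = n/2 + z/2 (t(n, z) = (n + z)/2 = n/2 + z/2)
(t(207, -105 + s) - 43482)/(1/(w(155) + 37364) + 37437) = (((½)*207 + (-105 + 81)/2) - 43482)/(1/((-157/4 - ¼*155) + 37364) + 37437) = ((207/2 + (½)*(-24)) - 43482)/(1/((-157/4 - 155/4) + 37364) + 37437) = ((207/2 - 12) - 43482)/(1/(-78 + 37364) + 37437) = (183/2 - 43482)/(1/37286 + 37437) = -86781/(2*(1/37286 + 37437)) = -86781/(2*1395875983/37286) = -86781/2*37286/1395875983 = -1617858183/1395875983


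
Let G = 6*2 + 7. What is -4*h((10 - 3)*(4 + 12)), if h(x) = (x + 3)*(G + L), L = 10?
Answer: -13340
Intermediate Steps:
G = 19 (G = 12 + 7 = 19)
h(x) = 87 + 29*x (h(x) = (x + 3)*(19 + 10) = (3 + x)*29 = 87 + 29*x)
-4*h((10 - 3)*(4 + 12)) = -4*(87 + 29*((10 - 3)*(4 + 12))) = -4*(87 + 29*(7*16)) = -4*(87 + 29*112) = -4*(87 + 3248) = -4*3335 = -13340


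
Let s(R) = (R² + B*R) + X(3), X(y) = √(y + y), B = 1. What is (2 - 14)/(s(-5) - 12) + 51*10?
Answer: 14742/29 + 6*√6/29 ≈ 508.85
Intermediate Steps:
X(y) = √2*√y (X(y) = √(2*y) = √2*√y)
s(R) = R + √6 + R² (s(R) = (R² + 1*R) + √2*√3 = (R² + R) + √6 = (R + R²) + √6 = R + √6 + R²)
(2 - 14)/(s(-5) - 12) + 51*10 = (2 - 14)/((-5 + √6 + (-5)²) - 12) + 51*10 = -12/((-5 + √6 + 25) - 12) + 510 = -12/((20 + √6) - 12) + 510 = -12/(8 + √6) + 510 = 510 - 12/(8 + √6)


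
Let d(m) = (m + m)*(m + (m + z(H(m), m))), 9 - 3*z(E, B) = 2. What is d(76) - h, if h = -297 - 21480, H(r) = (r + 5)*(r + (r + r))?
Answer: 135707/3 ≈ 45236.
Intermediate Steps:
H(r) = 3*r*(5 + r) (H(r) = (5 + r)*(r + 2*r) = (5 + r)*(3*r) = 3*r*(5 + r))
z(E, B) = 7/3 (z(E, B) = 3 - ⅓*2 = 3 - ⅔ = 7/3)
h = -21777
d(m) = 2*m*(7/3 + 2*m) (d(m) = (m + m)*(m + (m + 7/3)) = (2*m)*(m + (7/3 + m)) = (2*m)*(7/3 + 2*m) = 2*m*(7/3 + 2*m))
d(76) - h = (⅔)*76*(7 + 6*76) - 1*(-21777) = (⅔)*76*(7 + 456) + 21777 = (⅔)*76*463 + 21777 = 70376/3 + 21777 = 135707/3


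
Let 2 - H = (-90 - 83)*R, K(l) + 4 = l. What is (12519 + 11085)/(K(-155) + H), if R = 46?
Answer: 23604/7801 ≈ 3.0258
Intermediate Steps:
K(l) = -4 + l
H = 7960 (H = 2 - (-90 - 83)*46 = 2 - (-173)*46 = 2 - 1*(-7958) = 2 + 7958 = 7960)
(12519 + 11085)/(K(-155) + H) = (12519 + 11085)/((-4 - 155) + 7960) = 23604/(-159 + 7960) = 23604/7801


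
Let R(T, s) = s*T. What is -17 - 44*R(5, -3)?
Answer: 643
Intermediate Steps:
R(T, s) = T*s
-17 - 44*R(5, -3) = -17 - 220*(-3) = -17 - 44*(-15) = -17 + 660 = 643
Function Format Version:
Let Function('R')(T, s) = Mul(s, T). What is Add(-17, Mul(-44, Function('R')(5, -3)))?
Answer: 643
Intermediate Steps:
Function('R')(T, s) = Mul(T, s)
Add(-17, Mul(-44, Function('R')(5, -3))) = Add(-17, Mul(-44, Mul(5, -3))) = Add(-17, Mul(-44, -15)) = Add(-17, 660) = 643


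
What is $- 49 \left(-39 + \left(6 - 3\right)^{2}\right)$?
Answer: $1470$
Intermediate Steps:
$- 49 \left(-39 + \left(6 - 3\right)^{2}\right) = - 49 \left(-39 + 3^{2}\right) = - 49 \left(-39 + 9\right) = \left(-49\right) \left(-30\right) = 1470$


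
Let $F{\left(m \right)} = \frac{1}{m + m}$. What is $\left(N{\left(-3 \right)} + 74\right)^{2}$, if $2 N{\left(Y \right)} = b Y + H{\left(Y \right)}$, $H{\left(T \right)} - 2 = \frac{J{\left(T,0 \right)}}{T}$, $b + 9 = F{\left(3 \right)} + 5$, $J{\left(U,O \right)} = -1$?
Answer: $\frac{942841}{144} \approx 6547.5$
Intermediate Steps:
$F{\left(m \right)} = \frac{1}{2 m}$
$b = - \frac{23}{6}$ ($b = -9 + \left(\frac{1}{2 \cdot 3} + 5\right) = -9 + \left(\frac{1}{2} \cdot \frac{1}{3} + 5\right) = -9 + \left(\frac{1}{6} + 5\right) = -9 + \frac{31}{6} = - \frac{23}{6} \approx -3.8333$)
$H{\left(T \right)} = 2 - \frac{1}{T}$
$N{\left(Y \right)} = 1 - \frac{23 Y}{12} - \frac{1}{2 Y}$ ($N{\left(Y \right)} = \frac{- \frac{23 Y}{6} + \left(2 - \frac{1}{Y}\right)}{2} = \frac{2 - \frac{1}{Y} - \frac{23 Y}{6}}{2} = 1 - \frac{23 Y}{12} - \frac{1}{2 Y}$)
$\left(N{\left(-3 \right)} + 74\right)^{2} = \left(\left(1 - - \frac{23}{4} - \frac{1}{2 \left(-3\right)}\right) + 74\right)^{2} = \left(\left(1 + \frac{23}{4} - - \frac{1}{6}\right) + 74\right)^{2} = \left(\left(1 + \frac{23}{4} + \frac{1}{6}\right) + 74\right)^{2} = \left(\frac{83}{12} + 74\right)^{2} = \left(\frac{971}{12}\right)^{2} = \frac{942841}{144}$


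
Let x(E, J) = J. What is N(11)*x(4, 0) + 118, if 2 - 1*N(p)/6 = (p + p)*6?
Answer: 118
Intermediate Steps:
N(p) = 12 - 72*p (N(p) = 12 - 6*(p + p)*6 = 12 - 6*2*p*6 = 12 - 72*p)
N(11)*x(4, 0) + 118 = (12 - 72*11)*0 + 118 = (12 - 792)*0 + 118 = -780*0 + 118 = 0 + 118 = 118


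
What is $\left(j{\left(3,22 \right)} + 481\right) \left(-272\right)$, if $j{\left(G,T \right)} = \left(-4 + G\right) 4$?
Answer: $-129744$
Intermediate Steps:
$j{\left(G,T \right)} = -16 + 4 G$
$\left(j{\left(3,22 \right)} + 481\right) \left(-272\right) = \left(\left(-16 + 4 \cdot 3\right) + 481\right) \left(-272\right) = \left(\left(-16 + 12\right) + 481\right) \left(-272\right) = \left(-4 + 481\right) \left(-272\right) = 477 \left(-272\right) = -129744$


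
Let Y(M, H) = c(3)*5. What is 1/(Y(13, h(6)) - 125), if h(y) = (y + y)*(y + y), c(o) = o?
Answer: -1/110 ≈ -0.0090909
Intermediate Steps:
h(y) = 4*y² (h(y) = (2*y)*(2*y) = 4*y²)
Y(M, H) = 15 (Y(M, H) = 3*5 = 15)
1/(Y(13, h(6)) - 125) = 1/(15 - 125) = 1/(-110) = -1/110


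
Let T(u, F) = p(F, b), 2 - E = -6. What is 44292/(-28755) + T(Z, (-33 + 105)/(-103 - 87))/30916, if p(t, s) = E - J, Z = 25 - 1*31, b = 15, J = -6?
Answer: -228154817/148164930 ≈ -1.5399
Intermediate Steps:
E = 8 (E = 2 - 1*(-6) = 2 + 6 = 8)
Z = -6 (Z = 25 - 31 = -6)
p(t, s) = 14 (p(t, s) = 8 - 1*(-6) = 8 + 6 = 14)
T(u, F) = 14
44292/(-28755) + T(Z, (-33 + 105)/(-103 - 87))/30916 = 44292/(-28755) + 14/30916 = 44292*(-1/28755) + 14*(1/30916) = -14764/9585 + 7/15458 = -228154817/148164930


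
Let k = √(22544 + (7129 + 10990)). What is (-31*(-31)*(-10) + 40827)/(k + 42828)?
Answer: 1336961676/1834196921 - 31217*√40663/1834196921 ≈ 0.72548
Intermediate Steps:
k = √40663 (k = √(22544 + 18119) = √40663 ≈ 201.65)
(-31*(-31)*(-10) + 40827)/(k + 42828) = (-31*(-31)*(-10) + 40827)/(√40663 + 42828) = (961*(-10) + 40827)/(42828 + √40663) = (-9610 + 40827)/(42828 + √40663) = 31217/(42828 + √40663)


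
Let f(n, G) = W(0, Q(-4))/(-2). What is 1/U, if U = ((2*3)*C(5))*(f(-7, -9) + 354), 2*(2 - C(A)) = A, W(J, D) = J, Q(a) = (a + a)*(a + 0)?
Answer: -1/1062 ≈ -0.00094162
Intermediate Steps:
Q(a) = 2*a² (Q(a) = (2*a)*a = 2*a²)
C(A) = 2 - A/2
f(n, G) = 0 (f(n, G) = 0/(-2) = 0*(-½) = 0)
U = -1062 (U = ((2*3)*(2 - ½*5))*(0 + 354) = (6*(2 - 5/2))*354 = (6*(-½))*354 = -3*354 = -1062)
1/U = 1/(-1062) = -1/1062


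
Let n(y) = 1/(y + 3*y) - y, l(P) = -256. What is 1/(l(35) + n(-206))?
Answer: -824/41201 ≈ -0.020000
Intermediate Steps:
n(y) = -y + 1/(4*y) (n(y) = 1/(4*y) - y = -y + 1/(4*y))
1/(l(35) + n(-206)) = 1/(-256 + (-1*(-206) + (¼)/(-206))) = 1/(-256 + (206 + (¼)*(-1/206))) = 1/(-256 + (206 - 1/824)) = 1/(-256 + 169743/824) = 1/(-41201/824) = -824/41201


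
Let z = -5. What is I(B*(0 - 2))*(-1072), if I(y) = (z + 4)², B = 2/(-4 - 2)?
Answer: -1072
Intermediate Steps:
B = -⅓ (B = 2/(-6) = -⅙*2 = -⅓ ≈ -0.33333)
I(y) = 1 (I(y) = (-5 + 4)² = (-1)² = 1)
I(B*(0 - 2))*(-1072) = 1*(-1072) = -1072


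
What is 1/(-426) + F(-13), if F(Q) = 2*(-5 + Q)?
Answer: -15337/426 ≈ -36.002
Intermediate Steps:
F(Q) = -10 + 2*Q
1/(-426) + F(-13) = 1/(-426) + (-10 + 2*(-13)) = -1/426 + (-10 - 26) = -1/426 - 36 = -15337/426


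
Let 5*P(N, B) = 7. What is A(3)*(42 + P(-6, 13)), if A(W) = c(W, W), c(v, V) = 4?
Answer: 868/5 ≈ 173.60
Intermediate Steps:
P(N, B) = 7/5 (P(N, B) = (⅕)*7 = 7/5)
A(W) = 4
A(3)*(42 + P(-6, 13)) = 4*(42 + 7/5) = 4*(217/5) = 868/5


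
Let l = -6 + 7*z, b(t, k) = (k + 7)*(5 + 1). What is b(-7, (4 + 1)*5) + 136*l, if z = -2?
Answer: -2528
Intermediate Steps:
b(t, k) = 42 + 6*k (b(t, k) = (7 + k)*6 = 42 + 6*k)
l = -20 (l = -6 + 7*(-2) = -6 - 14 = -20)
b(-7, (4 + 1)*5) + 136*l = (42 + 6*((4 + 1)*5)) + 136*(-20) = (42 + 6*(5*5)) - 2720 = (42 + 6*25) - 2720 = (42 + 150) - 2720 = 192 - 2720 = -2528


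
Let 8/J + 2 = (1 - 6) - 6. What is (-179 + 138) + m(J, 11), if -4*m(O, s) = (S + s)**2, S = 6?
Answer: -453/4 ≈ -113.25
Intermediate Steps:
J = -8/13 (J = 8/(-2 + ((1 - 6) - 6)) = 8/(-2 + (-5 - 6)) = 8/(-2 - 11) = 8/(-13) = 8*(-1/13) = -8/13 ≈ -0.61539)
m(O, s) = -(6 + s)**2/4
(-179 + 138) + m(J, 11) = (-179 + 138) - (6 + 11)**2/4 = -41 - 1/4*17**2 = -41 - 1/4*289 = -41 - 289/4 = -453/4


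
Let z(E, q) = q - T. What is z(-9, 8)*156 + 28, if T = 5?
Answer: 496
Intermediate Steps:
z(E, q) = -5 + q (z(E, q) = q - 1*5 = q - 5 = -5 + q)
z(-9, 8)*156 + 28 = (-5 + 8)*156 + 28 = 3*156 + 28 = 468 + 28 = 496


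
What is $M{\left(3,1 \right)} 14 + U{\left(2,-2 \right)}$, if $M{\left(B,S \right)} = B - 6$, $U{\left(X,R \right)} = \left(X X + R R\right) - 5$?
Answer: $-39$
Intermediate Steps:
$U{\left(X,R \right)} = -5 + R^{2} + X^{2}$ ($U{\left(X,R \right)} = \left(X^{2} + R^{2}\right) - 5 = \left(R^{2} + X^{2}\right) - 5 = -5 + R^{2} + X^{2}$)
$M{\left(B,S \right)} = -6 + B$
$M{\left(3,1 \right)} 14 + U{\left(2,-2 \right)} = \left(-6 + 3\right) 14 + \left(-5 + \left(-2\right)^{2} + 2^{2}\right) = \left(-3\right) 14 + \left(-5 + 4 + 4\right) = -42 + 3 = -39$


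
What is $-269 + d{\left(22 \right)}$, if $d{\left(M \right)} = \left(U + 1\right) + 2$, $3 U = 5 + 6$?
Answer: $- \frac{787}{3} \approx -262.33$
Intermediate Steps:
$U = \frac{11}{3}$ ($U = \frac{5 + 6}{3} = \frac{1}{3} \cdot 11 = \frac{11}{3} \approx 3.6667$)
$d{\left(M \right)} = \frac{20}{3}$ ($d{\left(M \right)} = \left(\frac{11}{3} + 1\right) + 2 = \frac{14}{3} + 2 = \frac{20}{3}$)
$-269 + d{\left(22 \right)} = -269 + \frac{20}{3} = - \frac{787}{3}$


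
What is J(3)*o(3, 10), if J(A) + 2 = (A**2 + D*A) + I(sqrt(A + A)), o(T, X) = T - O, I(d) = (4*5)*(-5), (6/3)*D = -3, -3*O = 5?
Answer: -455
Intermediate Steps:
O = -5/3 (O = -1/3*5 = -5/3 ≈ -1.6667)
D = -3/2 (D = (1/2)*(-3) = -3/2 ≈ -1.5000)
I(d) = -100 (I(d) = 20*(-5) = -100)
o(T, X) = 5/3 + T (o(T, X) = T - 1*(-5/3) = T + 5/3 = 5/3 + T)
J(A) = -102 + A**2 - 3*A/2 (J(A) = -2 + ((A**2 - 3*A/2) - 100) = -2 + (-100 + A**2 - 3*A/2) = -102 + A**2 - 3*A/2)
J(3)*o(3, 10) = (-102 + 3**2 - 3/2*3)*(5/3 + 3) = (-102 + 9 - 9/2)*(14/3) = -195/2*14/3 = -455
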